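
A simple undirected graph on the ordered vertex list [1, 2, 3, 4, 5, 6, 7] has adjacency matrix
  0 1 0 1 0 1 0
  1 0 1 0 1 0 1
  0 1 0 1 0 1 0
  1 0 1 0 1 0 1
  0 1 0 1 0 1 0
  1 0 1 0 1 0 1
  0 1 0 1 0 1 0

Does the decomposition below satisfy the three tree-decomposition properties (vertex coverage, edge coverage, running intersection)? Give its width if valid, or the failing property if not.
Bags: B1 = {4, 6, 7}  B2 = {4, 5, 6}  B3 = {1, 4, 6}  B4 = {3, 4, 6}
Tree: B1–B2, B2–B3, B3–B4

No — vertex 2 appears in no bag.

A tree decomposition must satisfy three properties: every vertex lies in some bag; for every edge, both endpoints lie together in some bag; and for every vertex, the bags containing it form a connected subtree. Here vertex 2 appears in no bag, so the decomposition is invalid.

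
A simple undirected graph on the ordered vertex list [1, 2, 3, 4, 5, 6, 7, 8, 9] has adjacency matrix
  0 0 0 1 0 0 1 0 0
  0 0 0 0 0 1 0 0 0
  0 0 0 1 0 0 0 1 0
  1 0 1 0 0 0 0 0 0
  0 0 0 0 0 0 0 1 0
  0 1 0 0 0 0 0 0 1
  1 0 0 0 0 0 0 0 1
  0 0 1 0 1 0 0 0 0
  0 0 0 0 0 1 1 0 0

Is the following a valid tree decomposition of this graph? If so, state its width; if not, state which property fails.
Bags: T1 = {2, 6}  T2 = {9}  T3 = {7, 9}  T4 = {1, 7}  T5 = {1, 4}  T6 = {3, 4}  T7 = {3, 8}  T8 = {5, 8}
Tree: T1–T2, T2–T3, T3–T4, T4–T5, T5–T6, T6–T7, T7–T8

No — edge (6,9) lies in no bag.

A tree decomposition must satisfy three properties: every vertex lies in some bag; for every edge, both endpoints lie together in some bag; and for every vertex, the bags containing it form a connected subtree. Here edge (6,9) lies in no bag, so the decomposition is invalid.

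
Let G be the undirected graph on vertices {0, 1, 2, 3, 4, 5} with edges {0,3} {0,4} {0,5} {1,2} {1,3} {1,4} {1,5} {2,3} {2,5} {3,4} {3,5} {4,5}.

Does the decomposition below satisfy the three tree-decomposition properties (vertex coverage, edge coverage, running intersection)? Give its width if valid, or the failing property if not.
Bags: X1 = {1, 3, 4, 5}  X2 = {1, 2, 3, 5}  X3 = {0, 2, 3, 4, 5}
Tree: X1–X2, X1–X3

A tree decomposition must satisfy three properties: every vertex lies in some bag; for every edge, both endpoints lie together in some bag; and for every vertex, the bags containing it form a connected subtree. Here bags containing vertex 2 are not connected in the tree, so the decomposition is invalid.

No — bags containing vertex 2 are not connected in the tree.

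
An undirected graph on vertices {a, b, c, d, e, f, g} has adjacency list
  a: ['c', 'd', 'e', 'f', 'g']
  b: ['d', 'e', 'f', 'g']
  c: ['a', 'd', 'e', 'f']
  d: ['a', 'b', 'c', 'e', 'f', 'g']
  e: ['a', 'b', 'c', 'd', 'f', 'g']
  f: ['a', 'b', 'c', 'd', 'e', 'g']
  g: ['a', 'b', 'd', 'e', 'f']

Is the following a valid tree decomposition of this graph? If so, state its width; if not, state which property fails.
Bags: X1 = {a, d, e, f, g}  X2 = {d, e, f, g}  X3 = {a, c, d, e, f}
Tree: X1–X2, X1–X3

No — vertex b appears in no bag.

A tree decomposition must satisfy three properties: every vertex lies in some bag; for every edge, both endpoints lie together in some bag; and for every vertex, the bags containing it form a connected subtree. Here vertex b appears in no bag, so the decomposition is invalid.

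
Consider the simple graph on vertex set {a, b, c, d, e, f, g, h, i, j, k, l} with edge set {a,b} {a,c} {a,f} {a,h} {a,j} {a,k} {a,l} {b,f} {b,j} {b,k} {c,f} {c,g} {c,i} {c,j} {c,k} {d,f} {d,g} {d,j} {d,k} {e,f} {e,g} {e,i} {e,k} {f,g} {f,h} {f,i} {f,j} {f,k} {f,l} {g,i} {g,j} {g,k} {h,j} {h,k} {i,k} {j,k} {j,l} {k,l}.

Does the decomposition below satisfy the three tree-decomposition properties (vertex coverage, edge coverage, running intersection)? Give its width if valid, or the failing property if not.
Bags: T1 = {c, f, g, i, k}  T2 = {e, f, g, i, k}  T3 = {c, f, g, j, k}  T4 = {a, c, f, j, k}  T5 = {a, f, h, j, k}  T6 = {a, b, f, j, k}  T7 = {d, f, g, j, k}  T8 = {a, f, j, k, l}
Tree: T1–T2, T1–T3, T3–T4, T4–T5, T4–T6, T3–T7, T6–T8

Vertex coverage: the bags together contain {a, b, c, d, e, f, g, h, i, j, k, l}, the full vertex set. Edge coverage: each edge of G has both endpoints in at least one bag. Running intersection: for every vertex, the bags containing it form a connected subtree. All three properties hold, so this is a valid tree decomposition of width max|bag| − 1 = 4, and hence tw(G) ≤ 4.

Yes; width 4.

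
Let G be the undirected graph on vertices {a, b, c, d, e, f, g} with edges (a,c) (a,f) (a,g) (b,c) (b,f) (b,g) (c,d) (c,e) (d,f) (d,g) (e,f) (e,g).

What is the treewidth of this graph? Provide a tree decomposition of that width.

Treewidth 3.
One optimal decomposition is:
Bags: B1 = {c, d, f, g}  B2 = {c, e, f, g}  B3 = {a, c, f, g}  B4 = {b, c, f, g}
Tree: B1–B2, B2–B3, B3–B4

The largest bag has 4 vertices, giving width 3; this decomposition certifies tw(G) ≤ 3. For the lower bound: the 4 vertex sets {d,f}, {c,e}, {g}, {a} are disjoint, each induces a connected subgraph, and every pair is joined by at least one edge of G. Contracting each set to a single vertex therefore yields K_{4} as a minor, and since treewidth is minor-monotone, tw(G) ≥ tw(K_{4}) = 3. Combining the bounds, tw(G) = 3.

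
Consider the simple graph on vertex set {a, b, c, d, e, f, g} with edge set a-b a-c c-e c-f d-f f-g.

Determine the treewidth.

A width-1 tree decomposition is:
Bags: B1 = {a, c}  B2 = {a, b}  B3 = {c, e}  B4 = {c, f}  B5 = {d, f}  B6 = {f, g}
Tree: B1–B2, B1–B3, B3–B4, B4–B5, B5–B6
Every bag has size at most 2, so the width is 2 − 1 = 1 and tw(G) ≤ 1. Since G has at least one edge (e.g. c–a), it is not an edgeless graph, so tw(G) ≥ 1. The upper and lower bounds meet at 1, so that is the treewidth.

1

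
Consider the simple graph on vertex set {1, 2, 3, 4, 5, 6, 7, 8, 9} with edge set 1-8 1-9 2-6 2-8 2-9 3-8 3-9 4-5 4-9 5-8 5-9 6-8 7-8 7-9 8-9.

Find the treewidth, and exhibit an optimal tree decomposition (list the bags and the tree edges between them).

Treewidth 2.
One optimal decomposition is:
Bags: B1 = {1, 8, 9}  B2 = {5, 8, 9}  B3 = {3, 8, 9}  B4 = {4, 5, 9}  B5 = {2, 8, 9}  B6 = {2, 6, 8}  B7 = {7, 8, 9}
Tree: B1–B2, B1–B3, B2–B4, B1–B5, B5–B6, B1–B7

The largest bag has 3 vertices, giving width 2; this decomposition certifies tw(G) ≤ 2. On the other hand G contains the 3-clique {1, 8, 9}. A clique must lie in a single bag of any decomposition, so no decomposition can have width below 2. Hence tw(G) = 2 exactly.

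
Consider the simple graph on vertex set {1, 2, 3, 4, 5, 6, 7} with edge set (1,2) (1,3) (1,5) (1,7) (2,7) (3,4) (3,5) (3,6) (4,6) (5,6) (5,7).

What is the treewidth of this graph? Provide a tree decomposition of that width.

The largest bag has 3 vertices, giving width 2; this decomposition certifies tw(G) ≤ 2. Conversely, {1, 2, 7} is a clique of size 3, and the vertices of any clique must share a bag in every tree decomposition; so some bag has ≥ 3 vertices and tw(G) ≥ 2. Therefore the treewidth is 2.

Treewidth 2.
One such decomposition:
Bags: B1 = {3, 5, 6}  B2 = {1, 3, 5}  B3 = {1, 5, 7}  B4 = {1, 2, 7}  B5 = {3, 4, 6}
Tree: B1–B2, B2–B3, B3–B4, B1–B5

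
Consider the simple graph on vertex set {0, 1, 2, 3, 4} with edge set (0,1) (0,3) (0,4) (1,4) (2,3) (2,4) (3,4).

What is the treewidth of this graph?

2

A width-2 tree decomposition is:
Bags: B1 = {0, 1, 4}  B2 = {0, 3, 4}  B3 = {2, 3, 4}
Tree: B1–B2, B2–B3
Each bag holds 3 vertices, so the decomposition has width 2, which upper-bounds the treewidth. On the other hand G contains the 3-clique {0, 1, 4}. A clique must lie in a single bag of any decomposition, so no decomposition can have width below 2. Therefore the treewidth is 2.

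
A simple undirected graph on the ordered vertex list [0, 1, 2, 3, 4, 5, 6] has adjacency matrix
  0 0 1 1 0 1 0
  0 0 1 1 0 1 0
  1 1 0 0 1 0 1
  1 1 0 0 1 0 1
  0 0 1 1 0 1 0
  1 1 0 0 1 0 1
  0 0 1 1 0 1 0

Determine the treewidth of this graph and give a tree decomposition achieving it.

Treewidth 3.
One optimal decomposition is:
Bags: B1 = {0, 2, 3, 5}  B2 = {1, 2, 3, 5}  B3 = {2, 3, 5, 6}  B4 = {2, 3, 4, 5}
Tree: B1–B2, B2–B3, B3–B4

Every bag has size at most 4, so the width is 4 − 1 = 3 and tw(G) ≤ 3. For the lower bound: the 4 vertex sets {0,2}, {1,5}, {3}, {6} are disjoint, each induces a connected subgraph, and every pair is joined by at least one edge of G. Contracting each set to a single vertex therefore yields K_{4} as a minor, and since treewidth is minor-monotone, tw(G) ≥ tw(K_{4}) = 3. Combining the bounds, tw(G) = 3.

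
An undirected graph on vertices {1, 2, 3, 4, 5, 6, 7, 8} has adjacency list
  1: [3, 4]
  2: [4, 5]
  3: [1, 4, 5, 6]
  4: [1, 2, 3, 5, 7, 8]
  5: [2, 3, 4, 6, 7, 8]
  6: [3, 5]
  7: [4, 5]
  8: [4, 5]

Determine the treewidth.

A width-2 tree decomposition is:
Bags: B1 = {3, 5, 6}  B2 = {3, 4, 5}  B3 = {2, 4, 5}  B4 = {4, 5, 7}  B5 = {1, 3, 4}  B6 = {4, 5, 8}
Tree: B1–B2, B2–B3, B3–B4, B2–B5, B3–B6
Every bag has size at most 3, so the width is 3 − 1 = 2 and tw(G) ≤ 2. Conversely, {1, 3, 4} is a clique of size 3, and the vertices of any clique must share a bag in every tree decomposition; so some bag has ≥ 3 vertices and tw(G) ≥ 2. Hence tw(G) = 2 exactly.

2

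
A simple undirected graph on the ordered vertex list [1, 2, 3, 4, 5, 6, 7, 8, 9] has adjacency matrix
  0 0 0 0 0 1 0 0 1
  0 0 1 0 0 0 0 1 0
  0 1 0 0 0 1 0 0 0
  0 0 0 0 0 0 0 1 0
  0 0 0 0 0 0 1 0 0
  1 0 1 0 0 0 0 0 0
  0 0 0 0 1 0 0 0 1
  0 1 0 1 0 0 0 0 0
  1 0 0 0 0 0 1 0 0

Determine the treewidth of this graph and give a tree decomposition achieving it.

The largest bag has 2 vertices, giving width 1; this decomposition certifies tw(G) ≤ 1. Since G has at least one edge (e.g. 4–8), it is not an edgeless graph, so tw(G) ≥ 1. The upper and lower bounds meet at 1, so that is the treewidth.

Treewidth 1.
One such decomposition:
Bags: B1 = {4, 8}  B2 = {2, 8}  B3 = {2, 3}  B4 = {3, 6}  B5 = {1, 6}  B6 = {1, 9}  B7 = {7, 9}  B8 = {5, 7}
Tree: B1–B2, B2–B3, B3–B4, B4–B5, B5–B6, B6–B7, B7–B8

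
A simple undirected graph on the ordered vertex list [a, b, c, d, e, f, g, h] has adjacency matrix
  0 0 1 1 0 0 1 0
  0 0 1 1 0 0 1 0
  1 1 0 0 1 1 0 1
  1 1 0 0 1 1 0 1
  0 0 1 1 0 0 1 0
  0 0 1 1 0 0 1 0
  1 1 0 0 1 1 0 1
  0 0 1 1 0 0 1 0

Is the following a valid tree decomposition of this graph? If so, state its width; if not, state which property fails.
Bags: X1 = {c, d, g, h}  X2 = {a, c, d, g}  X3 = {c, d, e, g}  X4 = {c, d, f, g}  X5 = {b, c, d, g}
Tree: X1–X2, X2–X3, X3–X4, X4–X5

Vertex coverage: the bags together contain {a, b, c, d, e, f, g, h}, the full vertex set. Edge coverage: each edge of G has both endpoints in at least one bag. Running intersection: for every vertex, the bags containing it form a connected subtree. All three properties hold, so this is a valid tree decomposition of width max|bag| − 1 = 3, and hence tw(G) ≤ 3.

Yes; width 3.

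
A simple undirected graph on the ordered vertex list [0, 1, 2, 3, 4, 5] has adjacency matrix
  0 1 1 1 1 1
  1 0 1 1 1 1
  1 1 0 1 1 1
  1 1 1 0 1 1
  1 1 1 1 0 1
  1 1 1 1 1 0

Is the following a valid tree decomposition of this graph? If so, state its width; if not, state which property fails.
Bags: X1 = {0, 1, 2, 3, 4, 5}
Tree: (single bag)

Yes; width 5.

Every vertex of G appears in some bag (union = {0, 1, 2, 3, 4, 5}); every edge is covered by a bag; and for each vertex v the set of bags containing v is connected in the bag tree. The decomposition is therefore valid. The largest bag has 6 vertices, so the width is 5.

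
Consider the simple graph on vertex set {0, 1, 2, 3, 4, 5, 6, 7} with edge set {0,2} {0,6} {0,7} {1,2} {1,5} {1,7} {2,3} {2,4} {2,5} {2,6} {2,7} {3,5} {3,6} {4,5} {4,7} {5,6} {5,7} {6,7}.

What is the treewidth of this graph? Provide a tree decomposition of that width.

Each bag holds 4 vertices, so the decomposition has width 3, which upper-bounds the treewidth. On the other hand G contains the 4-clique {0, 2, 6, 7}. A clique must lie in a single bag of any decomposition, so no decomposition can have width below 3. Therefore the treewidth is 3.

Treewidth 3.
One such decomposition:
Bags: B1 = {2, 3, 5, 6}  B2 = {2, 5, 6, 7}  B3 = {1, 2, 5, 7}  B4 = {0, 2, 6, 7}  B5 = {2, 4, 5, 7}
Tree: B1–B2, B2–B3, B2–B4, B3–B5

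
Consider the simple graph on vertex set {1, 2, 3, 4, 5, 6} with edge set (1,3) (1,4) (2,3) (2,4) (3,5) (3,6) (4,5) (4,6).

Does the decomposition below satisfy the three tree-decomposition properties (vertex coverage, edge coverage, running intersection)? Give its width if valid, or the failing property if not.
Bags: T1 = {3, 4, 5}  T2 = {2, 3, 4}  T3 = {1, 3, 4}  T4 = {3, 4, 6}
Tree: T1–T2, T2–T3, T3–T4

Vertex coverage: the bags together contain {1, 2, 3, 4, 5, 6}, the full vertex set. Edge coverage: each edge of G has both endpoints in at least one bag. Running intersection: for every vertex, the bags containing it form a connected subtree. All three properties hold, so this is a valid tree decomposition of width max|bag| − 1 = 2, and hence tw(G) ≤ 2.

Yes; width 2.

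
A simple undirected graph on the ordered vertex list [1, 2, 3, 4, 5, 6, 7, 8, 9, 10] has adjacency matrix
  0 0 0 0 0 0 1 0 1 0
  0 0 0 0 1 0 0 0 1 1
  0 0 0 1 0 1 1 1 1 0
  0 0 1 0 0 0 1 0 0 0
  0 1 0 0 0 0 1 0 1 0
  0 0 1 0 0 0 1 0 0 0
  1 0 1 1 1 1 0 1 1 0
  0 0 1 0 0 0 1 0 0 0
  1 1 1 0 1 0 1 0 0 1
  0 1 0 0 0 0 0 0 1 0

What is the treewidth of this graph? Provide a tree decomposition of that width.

The largest bag has 3 vertices, giving width 2; this decomposition certifies tw(G) ≤ 2. For the lower bound, the 3 vertices {2, 9, 10} are pairwise adjacent, and any tree decomposition puts a clique entirely inside one bag — forcing width ≥ 2. Therefore the treewidth is 2.

Treewidth 2.
One optimal decomposition is:
Bags: B1 = {2, 5, 9}  B2 = {5, 7, 9}  B3 = {3, 7, 9}  B4 = {3, 6, 7}  B5 = {3, 7, 8}  B6 = {1, 7, 9}  B7 = {3, 4, 7}  B8 = {2, 9, 10}
Tree: B1–B2, B2–B3, B3–B4, B4–B5, B2–B6, B3–B7, B1–B8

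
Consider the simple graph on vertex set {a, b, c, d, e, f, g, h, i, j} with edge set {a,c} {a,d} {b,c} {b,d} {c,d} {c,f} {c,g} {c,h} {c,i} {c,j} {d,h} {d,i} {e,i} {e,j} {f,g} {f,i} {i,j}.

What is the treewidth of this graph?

A width-2 tree decomposition is:
Bags: B1 = {c, f, i}  B2 = {c, d, i}  B3 = {a, c, d}  B4 = {b, c, d}  B5 = {c, i, j}  B6 = {c, d, h}  B7 = {c, f, g}  B8 = {e, i, j}
Tree: B1–B2, B2–B3, B3–B4, B2–B5, B4–B6, B1–B7, B5–B8
Each bag holds 3 vertices, so the decomposition has width 2, which upper-bounds the treewidth. For the lower bound, the 3 vertices {e, i, j} are pairwise adjacent, and any tree decomposition puts a clique entirely inside one bag — forcing width ≥ 2. Hence tw(G) = 2 exactly.

2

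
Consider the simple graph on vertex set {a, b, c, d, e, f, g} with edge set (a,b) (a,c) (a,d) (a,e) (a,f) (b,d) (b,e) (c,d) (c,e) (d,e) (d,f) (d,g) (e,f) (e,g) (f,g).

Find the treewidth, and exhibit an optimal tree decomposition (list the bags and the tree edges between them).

The largest bag has 4 vertices, giving width 3; this decomposition certifies tw(G) ≤ 3. Conversely, {d, e, f, g} is a clique of size 4, and the vertices of any clique must share a bag in every tree decomposition; so some bag has ≥ 4 vertices and tw(G) ≥ 3. Therefore the treewidth is 3.

Treewidth 3.
One such decomposition:
Bags: B1 = {a, d, e, f}  B2 = {d, e, f, g}  B3 = {a, c, d, e}  B4 = {a, b, d, e}
Tree: B1–B2, B1–B3, B1–B4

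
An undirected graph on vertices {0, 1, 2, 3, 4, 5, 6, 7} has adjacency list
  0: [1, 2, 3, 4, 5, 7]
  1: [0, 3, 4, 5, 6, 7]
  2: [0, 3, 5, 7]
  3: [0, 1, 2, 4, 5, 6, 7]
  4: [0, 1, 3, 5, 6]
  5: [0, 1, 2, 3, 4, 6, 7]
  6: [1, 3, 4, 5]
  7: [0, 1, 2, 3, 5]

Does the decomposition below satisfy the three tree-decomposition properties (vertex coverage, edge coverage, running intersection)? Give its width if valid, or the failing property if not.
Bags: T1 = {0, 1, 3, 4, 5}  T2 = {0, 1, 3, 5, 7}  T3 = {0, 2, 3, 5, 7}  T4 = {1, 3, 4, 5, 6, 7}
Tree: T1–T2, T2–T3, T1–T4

A tree decomposition must satisfy three properties: every vertex lies in some bag; for every edge, both endpoints lie together in some bag; and for every vertex, the bags containing it form a connected subtree. Here bags containing vertex 7 are not connected in the tree, so the decomposition is invalid.

No — bags containing vertex 7 are not connected in the tree.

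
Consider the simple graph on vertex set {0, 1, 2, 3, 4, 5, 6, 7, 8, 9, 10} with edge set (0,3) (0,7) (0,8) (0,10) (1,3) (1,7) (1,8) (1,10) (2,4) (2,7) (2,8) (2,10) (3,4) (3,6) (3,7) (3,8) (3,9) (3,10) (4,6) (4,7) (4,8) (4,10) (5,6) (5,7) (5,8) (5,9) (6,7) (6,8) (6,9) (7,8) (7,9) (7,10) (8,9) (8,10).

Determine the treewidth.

4

A width-4 tree decomposition is:
Bags: B1 = {3, 4, 6, 7, 8}  B2 = {3, 6, 7, 8, 9}  B3 = {5, 6, 7, 8, 9}  B4 = {3, 4, 7, 8, 10}  B5 = {1, 3, 7, 8, 10}  B6 = {2, 4, 7, 8, 10}  B7 = {0, 3, 7, 8, 10}
Tree: B1–B2, B2–B3, B1–B4, B4–B5, B4–B6, B4–B7
Each bag holds 5 vertices, so the decomposition has width 4, which upper-bounds the treewidth. For the lower bound, the 5 vertices {2, 4, 7, 8, 10} are pairwise adjacent, and any tree decomposition puts a clique entirely inside one bag — forcing width ≥ 4. The upper and lower bounds meet at 4, so that is the treewidth.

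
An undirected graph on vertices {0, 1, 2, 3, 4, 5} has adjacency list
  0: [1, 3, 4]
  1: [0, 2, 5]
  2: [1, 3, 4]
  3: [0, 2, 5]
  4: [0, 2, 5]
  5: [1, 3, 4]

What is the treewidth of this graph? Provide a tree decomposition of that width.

Treewidth 3.
Bags: B1 = {0, 2, 3, 5}  B2 = {0, 1, 2, 5}  B3 = {0, 2, 4, 5}
Tree: B1–B2, B2–B3

The largest bag has 4 vertices, giving width 3; this decomposition certifies tw(G) ≤ 3. For the lower bound: the 4 vertex sets {2,3}, {0,1}, {5}, {4} are disjoint, each induces a connected subgraph, and every pair is joined by at least one edge of G. Contracting each set to a single vertex therefore yields K_{4} as a minor, and since treewidth is minor-monotone, tw(G) ≥ tw(K_{4}) = 3. Combining the bounds, tw(G) = 3.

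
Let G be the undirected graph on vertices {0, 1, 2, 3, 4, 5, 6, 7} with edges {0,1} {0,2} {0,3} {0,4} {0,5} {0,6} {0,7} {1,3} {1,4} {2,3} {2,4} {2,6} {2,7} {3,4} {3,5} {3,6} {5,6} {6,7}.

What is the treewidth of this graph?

A width-3 tree decomposition is:
Bags: B1 = {0, 2, 3, 6}  B2 = {0, 2, 3, 4}  B3 = {0, 1, 3, 4}  B4 = {0, 2, 6, 7}  B5 = {0, 3, 5, 6}
Tree: B1–B2, B2–B3, B1–B4, B1–B5
The largest bag has 4 vertices, giving width 3; this decomposition certifies tw(G) ≤ 3. On the other hand G contains the 4-clique {0, 1, 3, 4}. A clique must lie in a single bag of any decomposition, so no decomposition can have width below 3. Hence tw(G) = 3 exactly.

3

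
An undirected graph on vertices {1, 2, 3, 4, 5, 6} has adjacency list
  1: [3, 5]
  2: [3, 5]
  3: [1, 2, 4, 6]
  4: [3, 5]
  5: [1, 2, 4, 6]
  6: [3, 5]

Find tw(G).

A width-2 tree decomposition is:
Bags: B1 = {3, 4, 5}  B2 = {2, 3, 5}  B3 = {3, 5, 6}  B4 = {1, 3, 5}
Tree: B1–B2, B2–B3, B3–B4
Each bag holds 3 vertices, so the decomposition has width 2, which upper-bounds the treewidth. For the lower bound, G contains the cycle 4–5–2–3–4, so G is not a forest; only forests have treewidth ≤ 1, hence tw(G) ≥ 2. Combining the bounds, tw(G) = 2.

2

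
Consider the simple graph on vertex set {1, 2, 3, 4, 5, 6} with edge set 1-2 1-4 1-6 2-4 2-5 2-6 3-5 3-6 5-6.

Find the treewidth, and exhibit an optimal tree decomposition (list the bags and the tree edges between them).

Treewidth 2.
One optimal decomposition is:
Bags: B1 = {1, 2, 6}  B2 = {2, 5, 6}  B3 = {1, 2, 4}  B4 = {3, 5, 6}
Tree: B1–B2, B1–B3, B2–B4

The largest bag has 3 vertices, giving width 2; this decomposition certifies tw(G) ≤ 2. For the lower bound, the 3 vertices {1, 2, 4} are pairwise adjacent, and any tree decomposition puts a clique entirely inside one bag — forcing width ≥ 2. Therefore the treewidth is 2.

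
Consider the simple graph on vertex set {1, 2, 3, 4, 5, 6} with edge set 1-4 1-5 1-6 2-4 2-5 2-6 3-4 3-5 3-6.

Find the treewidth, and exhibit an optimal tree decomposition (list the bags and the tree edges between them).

Treewidth 3.
One such decomposition:
Bags: B1 = {2, 4, 5, 6}  B2 = {1, 4, 5, 6}  B3 = {3, 4, 5, 6}
Tree: B1–B2, B2–B3

Every bag has size at most 4, so the width is 4 − 1 = 3 and tw(G) ≤ 3. For the lower bound: the 4 vertex sets {2,6}, {1,4}, {5}, {3} are disjoint, each induces a connected subgraph, and every pair is joined by at least one edge of G. Contracting each set to a single vertex therefore yields K_{4} as a minor, and since treewidth is minor-monotone, tw(G) ≥ tw(K_{4}) = 3. Combining the bounds, tw(G) = 3.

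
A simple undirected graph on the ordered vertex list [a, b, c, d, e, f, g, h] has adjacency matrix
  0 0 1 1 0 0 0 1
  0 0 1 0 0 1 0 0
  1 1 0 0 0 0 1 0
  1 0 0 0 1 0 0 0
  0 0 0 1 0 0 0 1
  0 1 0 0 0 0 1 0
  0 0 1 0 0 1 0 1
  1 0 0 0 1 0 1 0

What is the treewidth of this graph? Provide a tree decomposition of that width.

Treewidth 2.
Bags: B1 = {a, d, e}  B2 = {a, e, h}  B3 = {a, c, h}  B4 = {c, g, h}  B5 = {b, c, g}  B6 = {b, f, g}
Tree: B1–B2, B2–B3, B3–B4, B4–B5, B5–B6

Every bag has size at most 3, so the width is 3 − 1 = 2 and tw(G) ≤ 2. The edges d–e–h–a–d form a cycle, so G is not a tree and its treewidth is at least 2. Combining the bounds, tw(G) = 2.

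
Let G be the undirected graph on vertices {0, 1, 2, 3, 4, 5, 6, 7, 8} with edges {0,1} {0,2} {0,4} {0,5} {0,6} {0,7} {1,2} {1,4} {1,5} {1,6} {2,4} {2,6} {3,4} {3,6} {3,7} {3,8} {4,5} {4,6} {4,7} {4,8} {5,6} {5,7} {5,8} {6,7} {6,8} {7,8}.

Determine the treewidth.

4

A width-4 tree decomposition is:
Bags: B1 = {0, 1, 4, 5, 6}  B2 = {0, 4, 5, 6, 7}  B3 = {4, 5, 6, 7, 8}  B4 = {3, 4, 6, 7, 8}  B5 = {0, 1, 2, 4, 6}
Tree: B1–B2, B2–B3, B3–B4, B1–B5
The largest bag has 5 vertices, giving width 4; this decomposition certifies tw(G) ≤ 4. On the other hand G contains the 5-clique {0, 1, 2, 4, 6}. A clique must lie in a single bag of any decomposition, so no decomposition can have width below 4. Hence tw(G) = 4 exactly.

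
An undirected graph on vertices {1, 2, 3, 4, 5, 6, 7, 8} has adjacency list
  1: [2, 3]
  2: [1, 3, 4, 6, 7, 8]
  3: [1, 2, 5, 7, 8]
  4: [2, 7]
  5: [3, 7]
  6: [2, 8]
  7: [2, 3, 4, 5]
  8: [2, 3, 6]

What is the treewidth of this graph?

2

A width-2 tree decomposition is:
Bags: B1 = {2, 3, 8}  B2 = {2, 3, 7}  B3 = {2, 4, 7}  B4 = {3, 5, 7}  B5 = {1, 2, 3}  B6 = {2, 6, 8}
Tree: B1–B2, B2–B3, B2–B4, B1–B5, B1–B6
Each bag holds 3 vertices, so the decomposition has width 2, which upper-bounds the treewidth. On the other hand G contains the 3-clique {2, 3, 8}. A clique must lie in a single bag of any decomposition, so no decomposition can have width below 2. Combining the bounds, tw(G) = 2.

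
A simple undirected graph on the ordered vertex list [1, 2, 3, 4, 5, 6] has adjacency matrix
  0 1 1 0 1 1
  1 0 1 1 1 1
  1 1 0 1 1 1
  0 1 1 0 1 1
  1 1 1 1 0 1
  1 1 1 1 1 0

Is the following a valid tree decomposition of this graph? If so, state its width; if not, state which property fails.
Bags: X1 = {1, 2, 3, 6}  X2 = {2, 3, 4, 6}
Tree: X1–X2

A tree decomposition must satisfy three properties: every vertex lies in some bag; for every edge, both endpoints lie together in some bag; and for every vertex, the bags containing it form a connected subtree. Here vertex 5 appears in no bag, so the decomposition is invalid.

No — vertex 5 appears in no bag.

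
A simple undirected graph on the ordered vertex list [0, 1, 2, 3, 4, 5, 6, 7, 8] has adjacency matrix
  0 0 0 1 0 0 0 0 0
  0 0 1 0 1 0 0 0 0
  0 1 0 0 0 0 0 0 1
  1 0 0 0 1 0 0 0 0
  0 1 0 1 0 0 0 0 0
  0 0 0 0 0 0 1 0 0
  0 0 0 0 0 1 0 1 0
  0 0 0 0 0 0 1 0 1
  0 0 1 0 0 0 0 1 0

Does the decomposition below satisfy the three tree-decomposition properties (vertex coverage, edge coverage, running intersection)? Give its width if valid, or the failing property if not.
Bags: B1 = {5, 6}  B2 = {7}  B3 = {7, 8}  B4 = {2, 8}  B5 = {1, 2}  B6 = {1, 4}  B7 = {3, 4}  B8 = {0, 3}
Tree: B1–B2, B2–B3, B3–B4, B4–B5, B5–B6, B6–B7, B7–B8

No — edge (6,7) lies in no bag.

A tree decomposition must satisfy three properties: every vertex lies in some bag; for every edge, both endpoints lie together in some bag; and for every vertex, the bags containing it form a connected subtree. Here edge (6,7) lies in no bag, so the decomposition is invalid.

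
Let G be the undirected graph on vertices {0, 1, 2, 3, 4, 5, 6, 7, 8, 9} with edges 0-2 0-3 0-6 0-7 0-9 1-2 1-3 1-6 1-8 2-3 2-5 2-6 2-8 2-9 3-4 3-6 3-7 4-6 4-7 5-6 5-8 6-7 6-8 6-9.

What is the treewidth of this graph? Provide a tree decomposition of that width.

The largest bag has 4 vertices, giving width 3; this decomposition certifies tw(G) ≤ 3. On the other hand G contains the 4-clique {0, 2, 6, 9}. A clique must lie in a single bag of any decomposition, so no decomposition can have width below 3. The upper and lower bounds meet at 3, so that is the treewidth.

Treewidth 3.
Bags: B1 = {1, 2, 3, 6}  B2 = {0, 2, 3, 6}  B3 = {1, 2, 6, 8}  B4 = {0, 2, 6, 9}  B5 = {0, 3, 6, 7}  B6 = {3, 4, 6, 7}  B7 = {2, 5, 6, 8}
Tree: B1–B2, B1–B3, B2–B4, B2–B5, B5–B6, B3–B7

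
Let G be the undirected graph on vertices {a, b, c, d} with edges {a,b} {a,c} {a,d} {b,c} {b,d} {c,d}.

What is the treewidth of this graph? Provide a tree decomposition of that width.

With just one bag of size 4, the width is 4 − 1 = 3, so tw(G) ≤ 3. For the lower bound, the 4 vertices {a, b, c, d} are pairwise adjacent, and any tree decomposition puts a clique entirely inside one bag — forcing width ≥ 3. Combining the bounds, tw(G) = 3.

Treewidth 3.
Bags: B1 = {a, b, c, d}
Tree: (single bag)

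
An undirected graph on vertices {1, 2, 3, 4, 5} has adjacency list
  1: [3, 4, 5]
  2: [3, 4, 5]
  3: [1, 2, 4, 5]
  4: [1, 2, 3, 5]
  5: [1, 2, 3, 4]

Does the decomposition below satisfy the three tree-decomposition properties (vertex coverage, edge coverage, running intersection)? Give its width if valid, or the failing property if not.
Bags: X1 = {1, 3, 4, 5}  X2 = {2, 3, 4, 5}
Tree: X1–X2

Yes; width 3.

Vertex coverage: the bags together contain {1, 2, 3, 4, 5}, the full vertex set. Edge coverage: each edge of G has both endpoints in at least one bag. Running intersection: for every vertex, the bags containing it form a connected subtree. All three properties hold, so this is a valid tree decomposition of width max|bag| − 1 = 3, and hence tw(G) ≤ 3.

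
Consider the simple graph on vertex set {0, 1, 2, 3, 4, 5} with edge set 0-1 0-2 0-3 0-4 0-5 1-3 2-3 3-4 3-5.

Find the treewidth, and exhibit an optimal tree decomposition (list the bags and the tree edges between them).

Each bag holds 3 vertices, so the decomposition has width 2, which upper-bounds the treewidth. Conversely, {0, 1, 3} is a clique of size 3, and the vertices of any clique must share a bag in every tree decomposition; so some bag has ≥ 3 vertices and tw(G) ≥ 2. Hence tw(G) = 2 exactly.

Treewidth 2.
One optimal decomposition is:
Bags: B1 = {0, 1, 3}  B2 = {0, 3, 5}  B3 = {0, 2, 3}  B4 = {0, 3, 4}
Tree: B1–B2, B2–B3, B3–B4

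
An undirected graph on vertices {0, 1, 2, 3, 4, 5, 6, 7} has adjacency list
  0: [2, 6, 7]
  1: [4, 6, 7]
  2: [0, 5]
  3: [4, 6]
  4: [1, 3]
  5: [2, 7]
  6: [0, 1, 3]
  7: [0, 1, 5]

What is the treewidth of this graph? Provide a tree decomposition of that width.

Treewidth 2.
One optimal decomposition is:
Bags: B1 = {2, 5, 7}  B2 = {0, 2, 7}  B3 = {0, 1, 7}  B4 = {0, 1, 6}  B5 = {1, 4, 6}  B6 = {3, 4, 6}
Tree: B1–B2, B2–B3, B3–B4, B4–B5, B5–B6

Each bag holds 3 vertices, so the decomposition has width 2, which upper-bounds the treewidth. For the lower bound, G contains the cycle 5–2–0–7–5, so G is not a forest; only forests have treewidth ≤ 1, hence tw(G) ≥ 2. Hence tw(G) = 2 exactly.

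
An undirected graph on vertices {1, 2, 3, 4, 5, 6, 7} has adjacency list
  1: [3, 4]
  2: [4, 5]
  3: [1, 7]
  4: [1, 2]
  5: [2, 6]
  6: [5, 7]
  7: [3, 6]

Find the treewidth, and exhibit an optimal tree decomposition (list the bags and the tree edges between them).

Treewidth 2.
Bags: B1 = {5, 6, 7}  B2 = {3, 5, 7}  B3 = {1, 3, 5}  B4 = {1, 4, 5}  B5 = {2, 4, 5}
Tree: B1–B2, B2–B3, B3–B4, B4–B5

Every bag has size at most 3, so the width is 3 − 1 = 2 and tw(G) ≤ 2. Since 5–6–7–3–1–4–2–5 is a cycle in G, G is not acyclic. Forests are exactly the graphs of treewidth ≤ 1, so tw(G) ≥ 2. Hence tw(G) = 2 exactly.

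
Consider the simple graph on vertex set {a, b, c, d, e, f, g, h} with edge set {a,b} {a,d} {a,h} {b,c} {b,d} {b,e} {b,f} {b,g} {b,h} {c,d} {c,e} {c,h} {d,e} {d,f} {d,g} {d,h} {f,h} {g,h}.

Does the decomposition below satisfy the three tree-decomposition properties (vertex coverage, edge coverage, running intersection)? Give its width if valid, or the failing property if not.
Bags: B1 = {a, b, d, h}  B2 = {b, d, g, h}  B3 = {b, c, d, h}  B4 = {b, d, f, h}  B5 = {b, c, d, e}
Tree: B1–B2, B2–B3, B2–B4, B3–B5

Every vertex of G appears in some bag (union = {a, b, c, d, e, f, g, h}); every edge is covered by a bag; and for each vertex v the set of bags containing v is connected in the bag tree. The decomposition is therefore valid. The largest bag has 4 vertices, so the width is 3.

Yes; width 3.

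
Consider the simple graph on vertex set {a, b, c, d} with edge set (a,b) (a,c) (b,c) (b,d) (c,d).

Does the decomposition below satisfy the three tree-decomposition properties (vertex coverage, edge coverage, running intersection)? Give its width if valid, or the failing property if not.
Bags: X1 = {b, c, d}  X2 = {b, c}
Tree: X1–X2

No — vertex a appears in no bag.

A tree decomposition must satisfy three properties: every vertex lies in some bag; for every edge, both endpoints lie together in some bag; and for every vertex, the bags containing it form a connected subtree. Here vertex a appears in no bag, so the decomposition is invalid.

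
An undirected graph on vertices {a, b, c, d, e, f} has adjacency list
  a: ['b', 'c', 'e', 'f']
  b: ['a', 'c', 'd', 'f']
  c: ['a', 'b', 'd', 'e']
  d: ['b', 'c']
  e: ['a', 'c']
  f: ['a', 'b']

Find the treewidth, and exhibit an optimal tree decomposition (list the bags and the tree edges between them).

Treewidth 2.
One optimal decomposition is:
Bags: B1 = {b, c, d}  B2 = {a, b, c}  B3 = {a, b, f}  B4 = {a, c, e}
Tree: B1–B2, B2–B3, B2–B4

Each bag holds 3 vertices, so the decomposition has width 2, which upper-bounds the treewidth. On the other hand G contains the 3-clique {b, c, d}. A clique must lie in a single bag of any decomposition, so no decomposition can have width below 2. Combining the bounds, tw(G) = 2.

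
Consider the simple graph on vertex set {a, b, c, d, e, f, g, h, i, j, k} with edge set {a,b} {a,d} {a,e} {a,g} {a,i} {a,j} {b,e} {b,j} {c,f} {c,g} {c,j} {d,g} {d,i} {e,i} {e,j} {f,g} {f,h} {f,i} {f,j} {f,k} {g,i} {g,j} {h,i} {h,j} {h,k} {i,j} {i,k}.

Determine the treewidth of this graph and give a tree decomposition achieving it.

Treewidth 3.
One such decomposition:
Bags: B1 = {a, g, i, j}  B2 = {f, g, i, j}  B3 = {f, h, i, j}  B4 = {a, e, i, j}  B5 = {f, h, i, k}  B6 = {a, b, e, j}  B7 = {a, d, g, i}  B8 = {c, f, g, j}
Tree: B1–B2, B2–B3, B1–B4, B3–B5, B4–B6, B1–B7, B2–B8

Each bag holds 4 vertices, so the decomposition has width 3, which upper-bounds the treewidth. Conversely, {c, f, g, j} is a clique of size 4, and the vertices of any clique must share a bag in every tree decomposition; so some bag has ≥ 4 vertices and tw(G) ≥ 3. Therefore the treewidth is 3.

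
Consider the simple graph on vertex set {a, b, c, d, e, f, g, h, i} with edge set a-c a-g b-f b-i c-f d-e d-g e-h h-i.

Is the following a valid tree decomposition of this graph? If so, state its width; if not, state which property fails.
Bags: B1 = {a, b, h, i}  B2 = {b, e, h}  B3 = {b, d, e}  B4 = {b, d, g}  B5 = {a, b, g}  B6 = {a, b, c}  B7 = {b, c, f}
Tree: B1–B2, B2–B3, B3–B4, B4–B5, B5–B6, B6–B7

No — bags containing vertex a are not connected in the tree.

A tree decomposition must satisfy three properties: every vertex lies in some bag; for every edge, both endpoints lie together in some bag; and for every vertex, the bags containing it form a connected subtree. Here bags containing vertex a are not connected in the tree, so the decomposition is invalid.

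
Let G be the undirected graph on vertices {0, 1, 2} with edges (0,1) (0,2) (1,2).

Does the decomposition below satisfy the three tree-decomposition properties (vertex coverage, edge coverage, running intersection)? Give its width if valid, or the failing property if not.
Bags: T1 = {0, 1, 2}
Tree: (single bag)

Checking the three conditions: (i) the bags cover all of {0, 1, 2}; (ii) for each edge, some bag contains both endpoints; (iii) the bags containing any fixed vertex form a subtree. All hold, so the decomposition is valid with width 3 − 1 = 2.

Yes; width 2.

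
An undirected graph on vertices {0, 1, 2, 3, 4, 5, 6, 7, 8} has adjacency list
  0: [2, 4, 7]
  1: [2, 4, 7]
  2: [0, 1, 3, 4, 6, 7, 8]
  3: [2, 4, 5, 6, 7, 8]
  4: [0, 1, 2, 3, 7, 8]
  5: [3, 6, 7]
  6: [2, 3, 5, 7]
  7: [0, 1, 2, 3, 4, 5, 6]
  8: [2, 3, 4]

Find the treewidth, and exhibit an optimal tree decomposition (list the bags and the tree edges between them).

Every bag has size at most 4, so the width is 4 − 1 = 3 and tw(G) ≤ 3. On the other hand G contains the 4-clique {2, 3, 4, 8}. A clique must lie in a single bag of any decomposition, so no decomposition can have width below 3. Combining the bounds, tw(G) = 3.

Treewidth 3.
One optimal decomposition is:
Bags: B1 = {2, 3, 4, 7}  B2 = {2, 3, 6, 7}  B3 = {2, 3, 4, 8}  B4 = {0, 2, 4, 7}  B5 = {3, 5, 6, 7}  B6 = {1, 2, 4, 7}
Tree: B1–B2, B1–B3, B1–B4, B2–B5, B1–B6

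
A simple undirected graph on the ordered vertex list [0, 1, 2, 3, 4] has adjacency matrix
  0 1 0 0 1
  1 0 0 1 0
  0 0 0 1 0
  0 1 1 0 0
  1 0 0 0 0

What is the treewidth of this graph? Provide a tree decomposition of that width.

Treewidth 1.
One such decomposition:
Bags: B1 = {1, 3}  B2 = {2, 3}  B3 = {0, 1}  B4 = {0, 4}
Tree: B1–B2, B1–B3, B3–B4

Every bag has size at most 2, so the width is 2 − 1 = 1 and tw(G) ≤ 1. Since G has at least one edge (e.g. 1–3), it is not an edgeless graph, so tw(G) ≥ 1. Hence tw(G) = 1 exactly.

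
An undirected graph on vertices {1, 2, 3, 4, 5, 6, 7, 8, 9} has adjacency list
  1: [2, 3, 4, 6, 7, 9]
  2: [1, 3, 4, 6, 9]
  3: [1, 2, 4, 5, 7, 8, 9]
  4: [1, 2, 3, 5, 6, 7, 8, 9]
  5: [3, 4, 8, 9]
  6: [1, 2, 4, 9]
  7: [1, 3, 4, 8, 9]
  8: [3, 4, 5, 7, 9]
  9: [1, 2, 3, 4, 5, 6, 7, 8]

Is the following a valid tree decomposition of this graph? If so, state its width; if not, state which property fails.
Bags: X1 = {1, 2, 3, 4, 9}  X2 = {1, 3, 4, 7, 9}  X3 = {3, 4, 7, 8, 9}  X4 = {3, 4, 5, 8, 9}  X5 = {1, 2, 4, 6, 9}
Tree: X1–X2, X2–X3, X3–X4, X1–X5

Yes; width 4.

Vertex coverage: the bags together contain {1, 2, 3, 4, 5, 6, 7, 8, 9}, the full vertex set. Edge coverage: each edge of G has both endpoints in at least one bag. Running intersection: for every vertex, the bags containing it form a connected subtree. All three properties hold, so this is a valid tree decomposition of width max|bag| − 1 = 4, and hence tw(G) ≤ 4.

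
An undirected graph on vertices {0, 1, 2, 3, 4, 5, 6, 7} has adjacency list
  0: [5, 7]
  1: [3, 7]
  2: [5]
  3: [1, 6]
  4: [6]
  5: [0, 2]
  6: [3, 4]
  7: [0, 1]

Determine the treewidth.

A width-1 tree decomposition is:
Bags: B1 = {4, 6}  B2 = {3, 6}  B3 = {1, 3}  B4 = {1, 7}  B5 = {0, 7}  B6 = {0, 5}  B7 = {2, 5}
Tree: B1–B2, B2–B3, B3–B4, B4–B5, B5–B6, B6–B7
The largest bag has 2 vertices, giving width 1; this decomposition certifies tw(G) ≤ 1. Any graph with an edge has treewidth ≥ 1, and G has the edge 4–6. The upper and lower bounds meet at 1, so that is the treewidth.

1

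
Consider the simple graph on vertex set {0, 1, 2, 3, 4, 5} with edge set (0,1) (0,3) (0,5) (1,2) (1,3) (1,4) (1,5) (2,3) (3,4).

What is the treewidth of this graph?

A width-2 tree decomposition is:
Bags: B1 = {0, 1, 3}  B2 = {1, 3, 4}  B3 = {1, 2, 3}  B4 = {0, 1, 5}
Tree: B1–B2, B1–B3, B1–B4
Every bag has size at most 3, so the width is 3 − 1 = 2 and tw(G) ≤ 2. Conversely, {0, 1, 3} is a clique of size 3, and the vertices of any clique must share a bag in every tree decomposition; so some bag has ≥ 3 vertices and tw(G) ≥ 2. Therefore the treewidth is 2.

2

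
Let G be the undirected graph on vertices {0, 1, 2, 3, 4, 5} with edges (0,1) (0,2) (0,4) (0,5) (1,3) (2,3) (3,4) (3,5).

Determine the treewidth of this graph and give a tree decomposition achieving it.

Treewidth 2.
One optimal decomposition is:
Bags: B1 = {0, 2, 3}  B2 = {0, 3, 4}  B3 = {0, 3, 5}  B4 = {0, 1, 3}
Tree: B1–B2, B2–B3, B3–B4

Every bag has size at most 3, so the width is 3 − 1 = 2 and tw(G) ≤ 2. Since 2–3–4–0–2 is a cycle in G, G is not acyclic. Forests are exactly the graphs of treewidth ≤ 1, so tw(G) ≥ 2. The upper and lower bounds meet at 2, so that is the treewidth.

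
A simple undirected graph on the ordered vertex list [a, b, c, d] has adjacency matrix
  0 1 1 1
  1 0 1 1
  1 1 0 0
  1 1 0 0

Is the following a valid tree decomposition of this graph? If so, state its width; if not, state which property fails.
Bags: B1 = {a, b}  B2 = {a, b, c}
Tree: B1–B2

A tree decomposition must satisfy three properties: every vertex lies in some bag; for every edge, both endpoints lie together in some bag; and for every vertex, the bags containing it form a connected subtree. Here vertex d appears in no bag, so the decomposition is invalid.

No — vertex d appears in no bag.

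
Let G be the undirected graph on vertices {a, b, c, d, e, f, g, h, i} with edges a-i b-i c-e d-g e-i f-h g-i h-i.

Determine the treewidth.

1

A width-1 tree decomposition is:
Bags: B1 = {g, i}  B2 = {b, i}  B3 = {h, i}  B4 = {d, g}  B5 = {e, i}  B6 = {f, h}  B7 = {a, i}  B8 = {c, e}
Tree: B1–B2, B1–B3, B1–B4, B3–B5, B3–B6, B1–B7, B5–B8
The largest bag has 2 vertices, giving width 1; this decomposition certifies tw(G) ≤ 1. Since G has at least one edge (e.g. g–i), it is not an edgeless graph, so tw(G) ≥ 1. Hence tw(G) = 1 exactly.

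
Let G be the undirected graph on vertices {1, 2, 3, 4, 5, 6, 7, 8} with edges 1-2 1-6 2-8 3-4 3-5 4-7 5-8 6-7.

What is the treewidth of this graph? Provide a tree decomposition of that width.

Treewidth 2.
One such decomposition:
Bags: B1 = {1, 6, 7}  B2 = {1, 4, 7}  B3 = {1, 3, 4}  B4 = {1, 3, 5}  B5 = {1, 5, 8}  B6 = {1, 2, 8}
Tree: B1–B2, B2–B3, B3–B4, B4–B5, B5–B6

Each bag holds 3 vertices, so the decomposition has width 2, which upper-bounds the treewidth. Since 1–6–7–4–3–5–8–2–1 is a cycle in G, G is not acyclic. Forests are exactly the graphs of treewidth ≤ 1, so tw(G) ≥ 2. Hence tw(G) = 2 exactly.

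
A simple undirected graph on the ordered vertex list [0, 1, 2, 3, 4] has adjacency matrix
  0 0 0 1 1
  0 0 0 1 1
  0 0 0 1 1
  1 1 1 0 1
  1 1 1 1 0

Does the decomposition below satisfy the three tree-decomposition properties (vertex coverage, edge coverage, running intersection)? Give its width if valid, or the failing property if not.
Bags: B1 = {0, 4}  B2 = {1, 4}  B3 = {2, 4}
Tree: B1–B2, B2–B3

A tree decomposition must satisfy three properties: every vertex lies in some bag; for every edge, both endpoints lie together in some bag; and for every vertex, the bags containing it form a connected subtree. Here vertex 3 appears in no bag, so the decomposition is invalid.

No — vertex 3 appears in no bag.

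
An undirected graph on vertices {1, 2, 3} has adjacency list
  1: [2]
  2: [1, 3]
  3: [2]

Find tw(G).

1

A width-1 tree decomposition is:
Bags: B1 = {1, 2}  B2 = {2, 3}
Tree: B1–B2
Each bag holds 2 vertices, so the decomposition has width 1, which upper-bounds the treewidth. Any graph with an edge has treewidth ≥ 1, and G has the edge 2–1. Combining the bounds, tw(G) = 1.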